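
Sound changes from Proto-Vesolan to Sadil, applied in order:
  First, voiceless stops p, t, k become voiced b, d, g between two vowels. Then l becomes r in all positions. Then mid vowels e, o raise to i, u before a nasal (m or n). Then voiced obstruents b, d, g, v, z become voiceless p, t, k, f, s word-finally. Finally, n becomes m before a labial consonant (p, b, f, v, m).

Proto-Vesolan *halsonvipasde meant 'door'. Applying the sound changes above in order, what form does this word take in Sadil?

harsumvibasde

Sadil: *halsonvipasde > halsonvibasde > harsonvibasde > harsunvibasde > harsumvibasde  (by intervocalic voicing, unconditioned shift, pre-nasal raising, nasal place assimilation)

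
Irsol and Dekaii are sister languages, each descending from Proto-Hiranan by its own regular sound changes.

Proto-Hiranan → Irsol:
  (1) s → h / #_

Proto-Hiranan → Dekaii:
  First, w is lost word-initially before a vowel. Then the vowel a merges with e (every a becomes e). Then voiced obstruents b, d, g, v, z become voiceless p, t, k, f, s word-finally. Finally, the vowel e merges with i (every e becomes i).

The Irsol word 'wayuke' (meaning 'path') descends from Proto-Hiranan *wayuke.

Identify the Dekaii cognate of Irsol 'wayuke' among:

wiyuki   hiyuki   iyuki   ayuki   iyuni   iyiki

Dekaii: start from *wayuke.
  rule 1 (glide loss): wayuke → ayuke
  rule 2 (vowel merger): ayuke → eyuke
  rule 3: no change — eyuke
  rule 4 (vowel merger): eyuke → iyuki
  ⇒ Dekaii iyuki
Among the options, 'iyuki' alone shows every Dekaii change applied in order.

iyuki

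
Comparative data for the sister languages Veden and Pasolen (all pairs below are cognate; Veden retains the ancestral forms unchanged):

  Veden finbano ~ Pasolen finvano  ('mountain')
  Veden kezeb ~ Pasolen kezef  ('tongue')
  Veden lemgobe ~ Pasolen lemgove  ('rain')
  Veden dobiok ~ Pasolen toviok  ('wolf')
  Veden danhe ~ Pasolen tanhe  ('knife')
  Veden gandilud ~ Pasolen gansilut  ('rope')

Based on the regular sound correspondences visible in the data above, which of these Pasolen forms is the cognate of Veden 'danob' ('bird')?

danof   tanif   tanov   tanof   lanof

danhe ~ tanhe — Veden d corresponds to Pasolen t word-initially before a back vowel.
kezeb ~ kezef — Veden b corresponds to Pasolen f word-finally.
Applying these to Veden 'danob':
  danob → tanob   (d→t word-initially before a back vowel)
  tanob → tanof   (b→f word-finally)
So the Pasolen cognate is 'tanof'.

tanof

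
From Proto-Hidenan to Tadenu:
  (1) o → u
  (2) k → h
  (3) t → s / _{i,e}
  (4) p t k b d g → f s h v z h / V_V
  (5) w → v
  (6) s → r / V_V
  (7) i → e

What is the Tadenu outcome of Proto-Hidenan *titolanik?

Tadenu: start from *titolanik.
  rule 1 (vowel merger): titolanik → titulanik
  rule 2 (unconditioned shift): titulanik → titulanih
  rule 3 (palatalisation): titulanih → situlanih
  rule 4 (intervocalic lenition): situlanih → sisulanih
  rule 5: no change — sisulanih
  rule 6 (rhotacism): sisulanih → sirulanih
  rule 7 (vowel merger): sirulanih → serulaneh
  ⇒ Tadenu serulaneh

serulaneh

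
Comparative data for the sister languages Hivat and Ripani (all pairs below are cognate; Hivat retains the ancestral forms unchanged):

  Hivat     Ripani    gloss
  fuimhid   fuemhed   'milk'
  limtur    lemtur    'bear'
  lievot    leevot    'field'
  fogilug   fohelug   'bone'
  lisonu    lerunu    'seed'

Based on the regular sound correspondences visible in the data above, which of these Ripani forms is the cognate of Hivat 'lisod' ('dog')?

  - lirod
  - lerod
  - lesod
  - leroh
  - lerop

fuimhid ~ fuemhed, fogilug ~ fohelug — Hivat i corresponds to Ripani e after a consonant, before a consonant other than r, m, n, p, b, f, v.
lisonu ~ lerunu — Hivat s corresponds to Ripani r between vowels (before a back vowel).
Applying these to Hivat 'lisod':
  lisod → lesod   (i→e after a consonant, before a consonant other than r, m, n, p, b, f, v)
  lesod → lerod   (s→r between vowels (before a back vowel))
So the Ripani cognate is 'lerod'.

lerod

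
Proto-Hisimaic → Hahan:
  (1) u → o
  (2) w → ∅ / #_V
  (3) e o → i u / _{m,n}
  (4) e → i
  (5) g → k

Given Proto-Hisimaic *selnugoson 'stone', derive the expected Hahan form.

Hahan: start from *selnugoson.
  rule 1 (vowel merger): selnugoson → selnogoson
  rule 2: no change — selnogoson
  rule 3 (pre-nasal raising): selnogoson → selnogosun
  rule 4 (vowel merger): selnogosun → silnogosun
  rule 5 (unconditioned shift): silnogosun → silnokosun
  ⇒ Hahan silnokosun

silnokosun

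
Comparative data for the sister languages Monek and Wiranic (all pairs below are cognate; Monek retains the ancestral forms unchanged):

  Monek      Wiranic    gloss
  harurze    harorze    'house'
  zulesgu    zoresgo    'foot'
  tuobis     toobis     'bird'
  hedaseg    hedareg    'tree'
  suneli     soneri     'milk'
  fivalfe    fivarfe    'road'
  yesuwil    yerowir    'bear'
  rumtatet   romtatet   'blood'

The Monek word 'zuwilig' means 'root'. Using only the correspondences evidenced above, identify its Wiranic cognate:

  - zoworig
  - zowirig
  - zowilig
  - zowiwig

zulesgu ~ zoresgo, yesuwil ~ yerowir — Monek u corresponds to Wiranic o after a consonant, before a consonant other than r, m, n, p, b, f, v.
suneli ~ soneri — Monek l corresponds to Wiranic r between vowels (before a front vowel).
Applying these to Monek 'zuwilig':
  zuwilig → zowilig   (u→o after a consonant, before a consonant other than r, m, n, p, b, f, v)
  zowilig → zowirig   (l→r between vowels (before a front vowel))
So the Wiranic cognate is 'zowirig'.

zowirig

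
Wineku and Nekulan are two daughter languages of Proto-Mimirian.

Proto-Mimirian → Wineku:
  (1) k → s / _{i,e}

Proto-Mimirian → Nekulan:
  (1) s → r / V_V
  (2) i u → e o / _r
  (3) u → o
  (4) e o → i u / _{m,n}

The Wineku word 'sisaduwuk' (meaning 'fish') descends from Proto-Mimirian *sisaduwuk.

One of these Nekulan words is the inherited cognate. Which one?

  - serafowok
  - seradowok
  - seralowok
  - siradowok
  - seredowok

Nekulan: *sisaduwuk > siraduwuk > seraduwuk > seradowok  (by rhotacism, pre-rhotic lowering, vowel merger)

seradowok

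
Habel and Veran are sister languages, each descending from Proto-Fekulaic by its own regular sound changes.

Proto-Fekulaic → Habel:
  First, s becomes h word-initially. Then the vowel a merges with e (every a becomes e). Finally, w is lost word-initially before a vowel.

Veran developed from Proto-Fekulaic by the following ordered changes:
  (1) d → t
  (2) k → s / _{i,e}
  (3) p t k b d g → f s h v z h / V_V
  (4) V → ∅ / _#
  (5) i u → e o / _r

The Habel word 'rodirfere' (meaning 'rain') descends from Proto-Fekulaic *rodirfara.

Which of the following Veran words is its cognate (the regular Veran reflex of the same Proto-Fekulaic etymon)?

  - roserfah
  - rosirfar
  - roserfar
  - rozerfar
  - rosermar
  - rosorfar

Veran: *rodirfara > rotirfara > rosirfara > rosirfar > roserfar  (by unconditioned shift, intervocalic lenition, apocope, pre-rhotic lowering)

roserfar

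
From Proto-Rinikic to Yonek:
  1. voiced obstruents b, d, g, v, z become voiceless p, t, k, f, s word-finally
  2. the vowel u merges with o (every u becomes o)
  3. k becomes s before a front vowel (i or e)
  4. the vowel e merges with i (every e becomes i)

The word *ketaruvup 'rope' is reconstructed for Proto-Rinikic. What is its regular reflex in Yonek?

Yonek: start from *ketaruvup.
  rule 1: no change — ketaruvup
  rule 2 (vowel merger): ketaruvup → ketarovop
  rule 3 (palatalisation): ketarovop → setarovop
  rule 4 (vowel merger): setarovop → sitarovop
  ⇒ Yonek sitarovop

sitarovop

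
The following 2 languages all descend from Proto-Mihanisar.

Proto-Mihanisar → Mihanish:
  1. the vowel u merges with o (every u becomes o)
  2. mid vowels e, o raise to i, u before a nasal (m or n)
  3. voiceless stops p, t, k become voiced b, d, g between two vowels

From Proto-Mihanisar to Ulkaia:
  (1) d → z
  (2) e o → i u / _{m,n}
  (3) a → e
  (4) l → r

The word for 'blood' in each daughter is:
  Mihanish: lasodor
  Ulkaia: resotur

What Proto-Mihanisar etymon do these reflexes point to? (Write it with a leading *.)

*lasotur

Position 1: Mihanish has l, Ulkaia has r. Mihanish preserves l here (none of its changes turn any other segment into l), so the proto-segment is *l.
Position 6: Mihanish has o, Ulkaia has u. Taking the neighbouring segments as reconstructed: Mihanish o could go back to *o or *u; Ulkaia u can only go back to *u — the one source consistent with every daughter is *u.
This points to *lasotur. Verify forward in each daughter:
Mihanish: *lasotur
  lasotur → lasotor   [vowel merger]
  lasotor (rule 2 does not apply)
  lasotor → lasodor   [intervocalic voicing]
  giving Mihanish lasodor.
Ulkaia: *lasotur
  lasotur (rule 1 does not apply)
  lasotur (rule 2 does not apply)
  lasotur → lesotur   [vowel merger]
  lesotur → resotur   [unconditioned shift]
  giving Ulkaia resotur.
*lasotur is the unique common source.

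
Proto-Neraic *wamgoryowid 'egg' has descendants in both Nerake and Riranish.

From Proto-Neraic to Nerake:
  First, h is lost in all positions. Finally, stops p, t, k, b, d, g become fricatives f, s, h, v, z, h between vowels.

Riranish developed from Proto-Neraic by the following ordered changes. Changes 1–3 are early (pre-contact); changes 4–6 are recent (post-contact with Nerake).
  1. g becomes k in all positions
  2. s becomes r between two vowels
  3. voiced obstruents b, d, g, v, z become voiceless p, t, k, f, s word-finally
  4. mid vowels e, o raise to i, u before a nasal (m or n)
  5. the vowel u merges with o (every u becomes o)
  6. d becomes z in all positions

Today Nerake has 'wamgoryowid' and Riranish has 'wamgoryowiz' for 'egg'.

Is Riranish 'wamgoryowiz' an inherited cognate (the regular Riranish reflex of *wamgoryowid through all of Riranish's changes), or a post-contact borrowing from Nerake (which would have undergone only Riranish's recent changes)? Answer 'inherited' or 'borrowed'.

borrowed

If inherited, *wamgoryowid would pass through all of Riranish's changes:
Riranish: *wamgoryowid > wamkoryowid > wamkoryowit  (by unconditioned shift, final devoicing)
If borrowed from Nerake 'wamgoryowid' after the early changes, it would undergo only the recent ones:
  rule 4 (pre-nasal raising): no change (wamgoryowid)
  rule 5 (vowel merger): no change (wamgoryowid)
  rule 6 (unconditioned shift): wamgoryowid → wamgoryowiz
  ⇒ as a loan: wamgoryowiz
Riranish 'wamgoryowiz' matches the loan outcome 'wamgoryowiz', not the inherited 'wamkoryowit' — it skipped the early Riranish changes, so it was borrowed from Nerake.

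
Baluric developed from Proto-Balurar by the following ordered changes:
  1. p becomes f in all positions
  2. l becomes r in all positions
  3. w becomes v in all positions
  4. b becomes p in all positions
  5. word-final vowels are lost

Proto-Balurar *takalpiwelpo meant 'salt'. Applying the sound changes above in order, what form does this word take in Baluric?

Baluric: *takalpiwelpo
  takalpiwelpo → takalfiwelfo   [unconditioned shift]
  takalfiwelfo → takarfiwerfo   [unconditioned shift]
  takarfiwerfo → takarfiverfo   [unconditioned shift]
  takarfiverfo (rule 4 does not apply)
  takarfiverfo → takarfiverf   [apocope]
  giving Baluric takarfiverf.

takarfiverf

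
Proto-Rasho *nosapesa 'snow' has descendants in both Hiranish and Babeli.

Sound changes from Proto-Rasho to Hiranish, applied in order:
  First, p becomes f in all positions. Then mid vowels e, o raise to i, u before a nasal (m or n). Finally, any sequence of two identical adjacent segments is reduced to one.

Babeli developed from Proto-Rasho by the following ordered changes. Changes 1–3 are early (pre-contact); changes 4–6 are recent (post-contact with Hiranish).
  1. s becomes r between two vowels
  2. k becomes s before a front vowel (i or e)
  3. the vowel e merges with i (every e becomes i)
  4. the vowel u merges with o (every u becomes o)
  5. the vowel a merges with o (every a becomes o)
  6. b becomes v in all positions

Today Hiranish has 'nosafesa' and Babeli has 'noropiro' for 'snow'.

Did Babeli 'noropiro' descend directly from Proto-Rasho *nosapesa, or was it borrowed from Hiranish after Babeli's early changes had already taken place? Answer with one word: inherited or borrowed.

If inherited, *nosapesa would pass through all of Babeli's changes:
Babeli: *nosapesa
  nosapesa → norapera   [rhotacism]
  norapera (rule 2 does not apply)
  norapera → norapira   [vowel merger]
  norapira (rule 4 does not apply)
  norapira → noropiro   [vowel merger]
  noropiro (rule 6 does not apply)
  giving Babeli noropiro.
If borrowed from Hiranish 'nosafesa' after the early changes, it would undergo only the recent ones:
  rule 4 (vowel merger): no change (nosafesa)
  rule 5 (vowel merger): nosafesa → nosofeso
  rule 6 (unconditioned shift): no change (nosofeso)
  ⇒ as a loan: nosofeso
Babeli 'noropiro' matches the inherited outcome exactly, so it is an inherited cognate, not a loan.

inherited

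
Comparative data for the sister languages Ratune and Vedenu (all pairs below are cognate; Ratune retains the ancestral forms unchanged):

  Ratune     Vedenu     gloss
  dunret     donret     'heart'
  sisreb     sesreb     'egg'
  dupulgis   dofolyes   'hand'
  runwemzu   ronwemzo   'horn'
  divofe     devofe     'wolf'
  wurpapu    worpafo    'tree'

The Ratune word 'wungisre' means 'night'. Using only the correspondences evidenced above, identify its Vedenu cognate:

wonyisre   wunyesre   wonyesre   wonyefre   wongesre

wonyesre

dunret ~ donret, runwemzu ~ ronwemzo — Ratune u corresponds to Vedenu o after a consonant, before a nasal.
dupulgis ~ dofolyes — Ratune g corresponds to Vedenu y after a consonant, before a front vowel.
sisreb ~ sesreb, dupulgis ~ dofolyes — Ratune i corresponds to Vedenu e after a consonant, before a consonant other than r, m, n, p, b, f, v.
Applying these to Ratune 'wungisre':
  wungisre → wongisre   (u→o after a consonant, before a nasal)
  wongisre → wonyisre   (g→y after a consonant, before a front vowel)
  wonyisre → wonyesre   (i→e after a consonant, before a consonant other than r, m, n, p, b, f, v)
So the Vedenu cognate is 'wonyesre'.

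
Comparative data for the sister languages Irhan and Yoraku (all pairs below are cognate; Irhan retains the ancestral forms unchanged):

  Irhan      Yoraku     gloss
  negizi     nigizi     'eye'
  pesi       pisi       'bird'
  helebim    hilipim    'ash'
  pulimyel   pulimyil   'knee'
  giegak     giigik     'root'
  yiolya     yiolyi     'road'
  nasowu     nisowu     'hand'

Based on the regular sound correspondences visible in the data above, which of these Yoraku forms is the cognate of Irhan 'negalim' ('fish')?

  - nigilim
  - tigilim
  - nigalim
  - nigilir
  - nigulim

negizi ~ nigizi, pesi ~ pisi — Irhan e corresponds to Yoraku i after a consonant, before a consonant other than r, m, n, p, b, f, v.
giegak ~ giigik, nasowu ~ nisowu — Irhan a corresponds to Yoraku i after a consonant, before a consonant other than r, m, n, p, b, f, v.
Applying these to Irhan 'negalim':
  negalim → nigalim   (e→i after a consonant, before a consonant other than r, m, n, p, b, f, v)
  nigalim → nigilim   (a→i after a consonant, before a consonant other than r, m, n, p, b, f, v)
So the Yoraku cognate is 'nigilim'.

nigilim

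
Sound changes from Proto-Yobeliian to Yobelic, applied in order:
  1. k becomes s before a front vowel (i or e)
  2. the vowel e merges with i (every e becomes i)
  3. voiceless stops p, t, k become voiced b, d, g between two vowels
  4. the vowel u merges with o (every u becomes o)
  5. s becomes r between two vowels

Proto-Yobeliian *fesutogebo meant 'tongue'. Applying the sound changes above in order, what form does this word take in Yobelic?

firodogibo

Yobelic: *fesutogebo
  fesutogebo (rule 1 does not apply)
  fesutogebo → fisutogibo   [vowel merger]
  fisutogibo → fisudogibo   [intervocalic voicing]
  fisudogibo → fisodogibo   [vowel merger]
  fisodogibo → firodogibo   [rhotacism]
  giving Yobelic firodogibo.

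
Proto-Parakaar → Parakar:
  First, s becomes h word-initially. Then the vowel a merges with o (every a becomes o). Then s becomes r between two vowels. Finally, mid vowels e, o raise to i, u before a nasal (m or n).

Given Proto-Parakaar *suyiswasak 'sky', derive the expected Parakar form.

huyisworok

Parakar: *suyiswasak > huyiswasak > huyiswosok > huyisworok  (by debuccalisation, vowel merger, rhotacism)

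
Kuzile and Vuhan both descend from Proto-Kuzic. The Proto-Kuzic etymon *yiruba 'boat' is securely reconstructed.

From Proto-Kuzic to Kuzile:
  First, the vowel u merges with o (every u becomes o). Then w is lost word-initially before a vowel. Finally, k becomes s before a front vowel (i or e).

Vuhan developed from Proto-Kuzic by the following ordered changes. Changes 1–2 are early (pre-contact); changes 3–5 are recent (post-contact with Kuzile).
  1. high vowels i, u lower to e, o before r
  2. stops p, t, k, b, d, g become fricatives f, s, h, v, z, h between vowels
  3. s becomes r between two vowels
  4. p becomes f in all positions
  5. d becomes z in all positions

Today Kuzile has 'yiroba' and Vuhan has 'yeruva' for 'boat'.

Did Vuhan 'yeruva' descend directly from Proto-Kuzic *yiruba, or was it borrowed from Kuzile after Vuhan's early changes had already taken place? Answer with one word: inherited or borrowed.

If inherited, *yiruba would pass through all of Vuhan's changes:
Vuhan: start from *yiruba.
  rule 1 (pre-rhotic lowering): yiruba → yeruba
  rule 2 (intervocalic lenition): yeruba → yeruva
  rule 3: no change — yeruva
  rule 4: no change — yeruva
  rule 5: no change — yeruva
  ⇒ Vuhan yeruva
If borrowed from Kuzile 'yiroba' after the early changes, it would undergo only the recent ones:
  rule 3 (rhotacism): no change (yiroba)
  rule 4 (unconditioned shift): no change (yiroba)
  rule 5 (unconditioned shift): no change (yiroba)
  ⇒ as a loan: yiroba
Vuhan 'yeruva' matches the inherited outcome exactly, so it is an inherited cognate, not a loan.

inherited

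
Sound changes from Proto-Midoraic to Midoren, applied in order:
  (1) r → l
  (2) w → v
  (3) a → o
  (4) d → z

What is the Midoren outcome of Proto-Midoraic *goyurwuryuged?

Midoren: *goyurwuryuged > goyulwulyuged > goyulvulyuged > goyulvulyugez  (by unconditioned shift, unconditioned shift, unconditioned shift)

goyulvulyugez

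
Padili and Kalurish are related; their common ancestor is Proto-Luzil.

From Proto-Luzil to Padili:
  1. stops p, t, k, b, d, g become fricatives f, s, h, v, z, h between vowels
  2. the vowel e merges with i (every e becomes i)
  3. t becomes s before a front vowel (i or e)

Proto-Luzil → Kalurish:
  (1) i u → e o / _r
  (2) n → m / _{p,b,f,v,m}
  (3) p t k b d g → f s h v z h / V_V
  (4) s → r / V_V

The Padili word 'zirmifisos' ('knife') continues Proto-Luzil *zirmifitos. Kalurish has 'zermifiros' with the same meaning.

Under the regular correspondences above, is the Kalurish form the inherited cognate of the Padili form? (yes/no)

Derive the expected Kalurish reflex of *zirmifitos:
Kalurish: *zirmifitos
  zirmifitos → zermifitos   [pre-rhotic lowering]
  zermifitos (rule 2 does not apply)
  zermifitos → zermifisos   [intervocalic lenition]
  zermifisos → zermifiros   [rhotacism]
  giving Kalurish zermifiros.
Kalurish 'zermifiros' matches the regular reflex exactly, so the pair is cognate.

yes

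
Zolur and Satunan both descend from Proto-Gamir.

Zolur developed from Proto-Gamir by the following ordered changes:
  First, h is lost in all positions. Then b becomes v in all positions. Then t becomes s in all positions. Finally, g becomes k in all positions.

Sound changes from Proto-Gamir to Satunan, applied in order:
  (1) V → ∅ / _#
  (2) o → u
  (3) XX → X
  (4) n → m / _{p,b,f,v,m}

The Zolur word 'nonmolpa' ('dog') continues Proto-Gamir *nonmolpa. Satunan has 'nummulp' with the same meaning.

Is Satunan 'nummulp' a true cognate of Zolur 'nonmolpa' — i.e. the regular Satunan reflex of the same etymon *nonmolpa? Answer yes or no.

Derive the expected Satunan reflex of *nonmolpa:
Satunan: *nonmolpa
  nonmolpa → nonmolp   [apocope]
  nonmolp → nunmulp   [vowel merger]
  nunmulp (rule 3 does not apply)
  nunmulp → nummulp   [nasal place assimilation]
  giving Satunan nummulp.
Satunan 'nummulp' matches the regular reflex exactly, so the pair is cognate.

yes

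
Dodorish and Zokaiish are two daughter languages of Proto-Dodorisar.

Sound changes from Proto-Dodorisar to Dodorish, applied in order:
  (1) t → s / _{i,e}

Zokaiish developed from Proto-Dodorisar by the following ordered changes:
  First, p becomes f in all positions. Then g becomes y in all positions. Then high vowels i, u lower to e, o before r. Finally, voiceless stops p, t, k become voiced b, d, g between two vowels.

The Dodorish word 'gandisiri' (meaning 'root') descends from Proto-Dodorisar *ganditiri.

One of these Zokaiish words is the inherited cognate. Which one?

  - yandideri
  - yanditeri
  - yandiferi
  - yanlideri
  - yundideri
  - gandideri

Zokaiish: *ganditiri > yanditiri > yanditeri > yandideri  (by unconditioned shift, pre-rhotic lowering, intervocalic voicing)
Only 'yandideri' matches the regular Zokaiish development of *ganditiri.

yandideri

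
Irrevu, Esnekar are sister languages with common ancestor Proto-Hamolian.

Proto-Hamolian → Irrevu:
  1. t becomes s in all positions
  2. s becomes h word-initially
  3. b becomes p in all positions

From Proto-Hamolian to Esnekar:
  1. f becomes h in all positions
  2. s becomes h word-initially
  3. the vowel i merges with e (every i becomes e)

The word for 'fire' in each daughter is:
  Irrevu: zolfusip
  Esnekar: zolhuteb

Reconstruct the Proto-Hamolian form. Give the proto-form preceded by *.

*zolfutib

Position 4: Irrevu has f, Esnekar has h. Irrevu preserves f here (none of its changes turn any other segment into f), so the proto-segment is *f.
Position 6: Irrevu has s, Esnekar has t. Esnekar preserves t here (none of its changes turn any other segment into t), so the proto-segment is *t.
Continuing position by position gives *zolfutib; check it forward:
Irrevu: *zolfutib
  zolfutib → zolfusib   [unconditioned shift]
  zolfusib (rule 2 does not apply)
  zolfusib → zolfusip   [unconditioned shift]
  giving Irrevu zolfusip.
Esnekar: *zolfutib > zolhutib > zolhuteb  (by unconditioned shift, vowel merger)
No other proto-form is consistent with every reflex, so the reconstruction is *zolfutib.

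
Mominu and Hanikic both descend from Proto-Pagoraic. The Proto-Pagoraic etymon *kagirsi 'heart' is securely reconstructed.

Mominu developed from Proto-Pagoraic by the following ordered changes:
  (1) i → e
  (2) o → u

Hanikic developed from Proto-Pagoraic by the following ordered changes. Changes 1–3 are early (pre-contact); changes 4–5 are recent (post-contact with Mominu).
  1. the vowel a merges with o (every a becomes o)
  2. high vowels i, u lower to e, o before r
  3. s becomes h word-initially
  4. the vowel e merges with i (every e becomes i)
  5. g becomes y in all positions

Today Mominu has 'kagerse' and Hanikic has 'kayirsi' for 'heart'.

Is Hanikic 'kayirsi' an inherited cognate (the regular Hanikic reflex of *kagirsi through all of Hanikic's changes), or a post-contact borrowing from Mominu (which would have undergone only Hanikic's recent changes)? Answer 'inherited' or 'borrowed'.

borrowed

If inherited, *kagirsi would pass through all of Hanikic's changes:
Hanikic: *kagirsi
  kagirsi → kogirsi   [vowel merger]
  kogirsi → kogersi   [pre-rhotic lowering]
  kogersi (rule 3 does not apply)
  kogersi → kogirsi   [vowel merger]
  kogirsi → koyirsi   [unconditioned shift]
  giving Hanikic koyirsi.
If borrowed from Mominu 'kagerse' after the early changes, it would undergo only the recent ones:
  rule 4 (vowel merger): kagerse → kagirsi
  rule 5 (unconditioned shift): kagirsi → kayirsi
  ⇒ as a loan: kayirsi
Hanikic 'kayirsi' matches the loan outcome 'kayirsi', not the inherited 'koyirsi' — it skipped the early Hanikic changes, so it was borrowed from Mominu.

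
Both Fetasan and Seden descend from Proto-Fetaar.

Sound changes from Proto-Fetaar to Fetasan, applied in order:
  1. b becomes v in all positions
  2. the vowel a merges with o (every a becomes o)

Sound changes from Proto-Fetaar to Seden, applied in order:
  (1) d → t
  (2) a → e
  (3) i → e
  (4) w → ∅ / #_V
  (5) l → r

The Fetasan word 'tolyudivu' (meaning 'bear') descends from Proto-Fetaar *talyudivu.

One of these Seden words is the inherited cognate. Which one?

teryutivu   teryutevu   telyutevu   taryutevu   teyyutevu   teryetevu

Seden: *talyudivu
  talyudivu → talyutivu   [unconditioned shift]
  talyutivu → telyutivu   [vowel merger]
  telyutivu → telyutevu   [vowel merger]
  telyutevu (rule 4 does not apply)
  telyutevu → teryutevu   [unconditioned shift]
  giving Seden teryutevu.

teryutevu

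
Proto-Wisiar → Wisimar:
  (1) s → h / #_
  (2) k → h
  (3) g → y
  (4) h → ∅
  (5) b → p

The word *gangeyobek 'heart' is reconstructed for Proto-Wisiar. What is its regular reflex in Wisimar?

Wisimar: *gangeyobek > gangeyobeh > yanyeyobeh > yanyeyobe > yanyeyope  (by unconditioned shift, unconditioned shift, h-loss, unconditioned shift)

yanyeyope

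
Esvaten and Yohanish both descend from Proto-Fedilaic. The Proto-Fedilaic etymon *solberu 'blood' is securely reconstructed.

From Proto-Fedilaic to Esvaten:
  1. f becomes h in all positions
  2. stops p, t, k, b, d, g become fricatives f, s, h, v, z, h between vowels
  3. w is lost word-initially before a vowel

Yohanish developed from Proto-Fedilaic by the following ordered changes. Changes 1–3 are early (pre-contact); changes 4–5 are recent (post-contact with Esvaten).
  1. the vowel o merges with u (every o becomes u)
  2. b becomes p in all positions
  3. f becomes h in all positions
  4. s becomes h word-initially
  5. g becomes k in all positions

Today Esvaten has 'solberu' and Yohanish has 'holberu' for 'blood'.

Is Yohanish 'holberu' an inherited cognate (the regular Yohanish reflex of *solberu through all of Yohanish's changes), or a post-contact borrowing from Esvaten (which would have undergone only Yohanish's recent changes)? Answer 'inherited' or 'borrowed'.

borrowed

If inherited, *solberu would pass through all of Yohanish's changes:
Yohanish: start from *solberu.
  rule 1 (vowel merger): solberu → sulberu
  rule 2 (unconditioned shift): sulberu → sulperu
  rule 3: no change — sulperu
  rule 4 (debuccalisation): sulperu → hulperu
  rule 5: no change — hulperu
  ⇒ Yohanish hulperu
If borrowed from Esvaten 'solberu' after the early changes, it would undergo only the recent ones:
  rule 4 (debuccalisation): solberu → holberu
  rule 5 (unconditioned shift): no change (holberu)
  ⇒ as a loan: holberu
Yohanish 'holberu' matches the loan outcome 'holberu', not the inherited 'hulperu' — it skipped the early Yohanish changes, so it was borrowed from Esvaten.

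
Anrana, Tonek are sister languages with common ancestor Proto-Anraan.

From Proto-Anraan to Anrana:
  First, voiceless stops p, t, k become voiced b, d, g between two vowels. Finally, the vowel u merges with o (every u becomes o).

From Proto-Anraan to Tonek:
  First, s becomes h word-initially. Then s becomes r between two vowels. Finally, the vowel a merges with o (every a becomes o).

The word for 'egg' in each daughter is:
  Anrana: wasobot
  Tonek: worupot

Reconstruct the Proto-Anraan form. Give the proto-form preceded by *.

*wasupot

Position 2: Anrana has a, Tonek has o. Anrana preserves a here (none of its changes turn any other segment into a), so the proto-segment is *a.
Position 4: Anrana has o, Tonek has u. Tonek preserves u here (none of its changes turn any other segment into u), so the proto-segment is *u.
Position 3: Anrana has s, Tonek has r. Anrana preserves s here (none of its changes turn any other segment into s), so the proto-segment is *s.
Verify the candidate proto-form against each daughter:
Anrana: *wasupot > wasubot > wasobot  (by intervocalic voicing, vowel merger)
Tonek: *wasupot > warupot > worupot  (by rhotacism, vowel merger)
*wasupot is the unique common source.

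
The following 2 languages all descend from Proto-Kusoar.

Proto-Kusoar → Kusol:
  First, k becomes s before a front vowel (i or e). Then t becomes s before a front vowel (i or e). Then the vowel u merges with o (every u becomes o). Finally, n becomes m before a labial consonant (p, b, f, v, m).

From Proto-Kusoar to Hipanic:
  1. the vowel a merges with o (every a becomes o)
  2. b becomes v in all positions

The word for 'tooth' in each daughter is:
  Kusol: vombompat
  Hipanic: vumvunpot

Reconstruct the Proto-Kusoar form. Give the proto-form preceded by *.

*vumbunpat

Position 6: Kusol has m, Hipanic has n. Hipanic preserves n here (none of its changes turn any other segment into n), so the proto-segment is *n.
Position 4: Kusol has b, Hipanic has v. Kusol preserves b here (none of its changes turn any other segment into b), so the proto-segment is *b.
Position 2: Kusol has o, Hipanic has u. Hipanic preserves u here (none of its changes turn any other segment into u), so the proto-segment is *u.
This points to *vumbunpat. Verify forward in each daughter:
Kusol: *vumbunpat
  vumbunpat (rule 1 does not apply)
  vumbunpat (rule 2 does not apply)
  vumbunpat → vombonpat   [vowel merger]
  vombonpat → vombompat   [nasal place assimilation]
  giving Kusol vombompat.
Hipanic: start from *vumbunpat.
  rule 1 (vowel merger): vumbunpat → vumbunpot
  rule 2 (unconditioned shift): vumbunpot → vumvunpot
  ⇒ Hipanic vumvunpot
*vumbunpat is the unique common source.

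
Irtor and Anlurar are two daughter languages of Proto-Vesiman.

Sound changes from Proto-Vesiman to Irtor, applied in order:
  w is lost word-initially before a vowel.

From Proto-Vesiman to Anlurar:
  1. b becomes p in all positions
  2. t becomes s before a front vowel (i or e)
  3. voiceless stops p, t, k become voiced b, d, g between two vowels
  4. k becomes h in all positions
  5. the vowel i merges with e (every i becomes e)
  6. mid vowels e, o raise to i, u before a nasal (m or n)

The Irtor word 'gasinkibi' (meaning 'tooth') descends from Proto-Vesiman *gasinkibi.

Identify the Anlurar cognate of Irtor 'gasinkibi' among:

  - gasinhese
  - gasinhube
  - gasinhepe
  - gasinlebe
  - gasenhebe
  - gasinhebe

gasinhebe

Anlurar: start from *gasinkibi.
  rule 1 (unconditioned shift): gasinkibi → gasinkipi
  rule 2: no change — gasinkipi
  rule 3 (intervocalic voicing): gasinkipi → gasinkibi
  rule 4 (unconditioned shift): gasinkibi → gasinhibi
  rule 5 (vowel merger): gasinhibi → gasenhebe
  rule 6 (pre-nasal raising): gasenhebe → gasinhebe
  ⇒ Anlurar gasinhebe
Among the options, 'gasinhebe' alone shows every Anlurar change applied in order.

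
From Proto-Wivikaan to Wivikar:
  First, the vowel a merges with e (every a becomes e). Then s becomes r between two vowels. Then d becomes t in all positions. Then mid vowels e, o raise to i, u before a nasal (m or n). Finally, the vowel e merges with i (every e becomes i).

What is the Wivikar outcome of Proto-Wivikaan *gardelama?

Wivikar: *gardelama > gerdeleme > gerteleme > gertelime > girtilimi  (by vowel merger, unconditioned shift, pre-nasal raising, vowel merger)

girtilimi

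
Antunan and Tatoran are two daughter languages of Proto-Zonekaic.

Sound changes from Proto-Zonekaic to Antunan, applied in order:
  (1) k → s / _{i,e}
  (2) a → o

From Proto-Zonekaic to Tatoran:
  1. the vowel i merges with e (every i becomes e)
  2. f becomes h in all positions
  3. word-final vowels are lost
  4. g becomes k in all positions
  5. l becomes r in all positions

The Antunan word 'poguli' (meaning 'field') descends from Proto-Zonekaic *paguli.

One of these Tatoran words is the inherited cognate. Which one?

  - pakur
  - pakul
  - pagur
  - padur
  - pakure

Tatoran: start from *paguli.
  rule 1 (vowel merger): paguli → pagule
  rule 2: no change — pagule
  rule 3 (apocope): pagule → pagul
  rule 4 (unconditioned shift): pagul → pakul
  rule 5 (unconditioned shift): pakul → pakur
  ⇒ Tatoran pakur
Only 'pakur' matches the regular Tatoran development of *paguli.

pakur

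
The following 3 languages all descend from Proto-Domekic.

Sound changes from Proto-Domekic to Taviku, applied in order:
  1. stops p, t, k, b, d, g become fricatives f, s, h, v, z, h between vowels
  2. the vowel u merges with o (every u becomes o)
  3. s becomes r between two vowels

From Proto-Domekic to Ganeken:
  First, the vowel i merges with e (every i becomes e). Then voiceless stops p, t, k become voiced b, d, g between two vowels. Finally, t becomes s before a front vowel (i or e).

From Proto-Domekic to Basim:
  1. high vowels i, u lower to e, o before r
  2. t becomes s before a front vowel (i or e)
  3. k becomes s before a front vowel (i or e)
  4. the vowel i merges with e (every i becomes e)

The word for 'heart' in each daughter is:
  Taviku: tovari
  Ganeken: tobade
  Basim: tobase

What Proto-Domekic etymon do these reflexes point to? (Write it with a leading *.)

Position 3: Taviku has v, Ganeken has b, Basim has b. Basim preserves b here (none of its changes turn any other segment into b), so the proto-segment is *b.
Position 5: Taviku has r, Ganeken has d, Basim has s. Taking the neighbouring segments as reconstructed: Taviku r could go back to *t or *s or *r; Ganeken d could go back to *t or *d; Basim s could go back to *t or *k or *s — the one source consistent with every daughter is *t.
Position 6: Taviku has i, Ganeken has e, Basim has e. Taviku preserves i here (none of its changes turn any other segment into i), so the proto-segment is *i.
The remaining positions agree across the daughters. Check the candidate against every language:
Taviku: *tobati > tovasi > tovari  (by intervocalic lenition, rhotacism)
Ganeken: *tobati > tobate > tobade  (by vowel merger, intervocalic voicing)
Basim: *tobati
  tobati (rule 1 does not apply)
  tobati → tobasi   [palatalisation]
  tobasi (rule 3 does not apply)
  tobasi → tobase   [vowel merger]
  giving Basim tobase.
Only *tobati yields all of Taviku tovari, Ganeken tobade, Basim tobase.

*tobati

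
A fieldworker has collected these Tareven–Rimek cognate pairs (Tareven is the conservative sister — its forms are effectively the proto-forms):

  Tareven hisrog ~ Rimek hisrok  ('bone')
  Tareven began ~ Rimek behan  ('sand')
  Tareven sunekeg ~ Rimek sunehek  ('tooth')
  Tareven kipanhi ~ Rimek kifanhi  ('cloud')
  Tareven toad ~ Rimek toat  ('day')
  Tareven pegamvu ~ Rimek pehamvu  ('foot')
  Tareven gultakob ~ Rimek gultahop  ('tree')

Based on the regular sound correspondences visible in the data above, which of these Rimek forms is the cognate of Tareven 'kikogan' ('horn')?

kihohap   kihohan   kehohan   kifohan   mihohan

gultakob ~ gultahop — Tareven k corresponds to Rimek h between vowels (before a back vowel).
began ~ behan, pegamvu ~ pehamvu — Tareven g corresponds to Rimek h between vowels (before a back vowel).
Applying these to Tareven 'kikogan':
  kikogan → kihogan   (k→h between vowels (before a back vowel))
  kihogan → kihohan   (g→h between vowels (before a back vowel))
So the Rimek cognate is 'kihohan'.

kihohan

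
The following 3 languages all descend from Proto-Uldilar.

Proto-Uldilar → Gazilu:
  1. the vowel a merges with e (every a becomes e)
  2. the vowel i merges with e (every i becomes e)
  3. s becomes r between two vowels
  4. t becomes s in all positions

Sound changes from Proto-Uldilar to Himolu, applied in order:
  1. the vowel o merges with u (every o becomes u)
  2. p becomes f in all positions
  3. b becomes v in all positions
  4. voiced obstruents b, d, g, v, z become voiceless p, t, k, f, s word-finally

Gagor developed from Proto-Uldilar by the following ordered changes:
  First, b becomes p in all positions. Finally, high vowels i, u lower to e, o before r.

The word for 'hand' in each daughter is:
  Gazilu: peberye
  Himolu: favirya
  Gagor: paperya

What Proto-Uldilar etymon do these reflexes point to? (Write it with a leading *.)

Position 4: Gazilu has e, Himolu has i, Gagor has e. Himolu preserves i here (none of its changes turn any other segment into i), so the proto-segment is *i.
Position 7: Gazilu has e, Himolu has a, Gagor has a. Himolu preserves a here (none of its changes turn any other segment into a), so the proto-segment is *a.
Verify the candidate proto-form against each daughter:
Gazilu: *pabirya
  pabirya → pebirye   [vowel merger]
  pebirye → peberye   [vowel merger]
  peberye (rule 3 does not apply)
  peberye (rule 4 does not apply)
  giving Gazilu peberye.
Himolu: *pabirya
  pabirya (rule 1 does not apply)
  pabirya → fabirya   [unconditioned shift]
  fabirya → favirya   [unconditioned shift]
  favirya (rule 4 does not apply)
  giving Himolu favirya.
Gagor: *pabirya > papirya > paperya  (by unconditioned shift, pre-rhotic lowering)
Only *pabirya yields all of Gazilu peberye, Himolu favirya, Gagor paperya.

*pabirya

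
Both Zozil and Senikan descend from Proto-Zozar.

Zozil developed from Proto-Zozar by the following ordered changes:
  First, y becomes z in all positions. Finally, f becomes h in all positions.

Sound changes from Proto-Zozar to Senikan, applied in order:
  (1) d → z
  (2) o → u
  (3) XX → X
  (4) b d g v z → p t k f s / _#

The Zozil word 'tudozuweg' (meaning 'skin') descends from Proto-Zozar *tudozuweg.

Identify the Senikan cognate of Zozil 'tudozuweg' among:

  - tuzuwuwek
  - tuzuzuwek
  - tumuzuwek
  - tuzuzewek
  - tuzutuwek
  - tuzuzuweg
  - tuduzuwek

Senikan: start from *tudozuweg.
  rule 1 (unconditioned shift): tudozuweg → tuzozuweg
  rule 2 (vowel merger): tuzozuweg → tuzuzuweg
  rule 3: no change — tuzuzuweg
  rule 4 (final devoicing): tuzuzuweg → tuzuzuwek
  ⇒ Senikan tuzuzuwek
Only 'tuzuzuwek' matches the regular Senikan development of *tudozuweg.

tuzuzuwek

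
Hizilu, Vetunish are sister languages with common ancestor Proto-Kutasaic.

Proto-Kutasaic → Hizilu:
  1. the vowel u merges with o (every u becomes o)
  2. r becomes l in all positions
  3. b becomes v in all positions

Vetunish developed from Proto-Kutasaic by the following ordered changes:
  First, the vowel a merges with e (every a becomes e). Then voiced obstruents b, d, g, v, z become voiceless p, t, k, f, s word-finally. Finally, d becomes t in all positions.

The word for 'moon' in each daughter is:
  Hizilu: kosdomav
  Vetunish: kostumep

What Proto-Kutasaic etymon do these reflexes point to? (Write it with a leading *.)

*kosdumab

Position 4: Hizilu has d, Vetunish has t. Hizilu preserves d here (none of its changes turn any other segment into d), so the proto-segment is *d.
Position 5: Hizilu has o, Vetunish has u. Vetunish preserves u here (none of its changes turn any other segment into u), so the proto-segment is *u.
Position 7: Hizilu has a, Vetunish has e. Hizilu preserves a here (none of its changes turn any other segment into a), so the proto-segment is *a.
This points to *kosdumab. Verify forward in each daughter:
Hizilu: *kosdumab
  kosdumab → kosdomab   [vowel merger]
  kosdomab (rule 2 does not apply)
  kosdomab → kosdomav   [unconditioned shift]
  giving Hizilu kosdomav.
Vetunish: *kosdumab > kosdumeb > kosdumep > kostumep  (by vowel merger, final devoicing, unconditioned shift)
No other proto-form is consistent with every reflex, so the reconstruction is *kosdumab.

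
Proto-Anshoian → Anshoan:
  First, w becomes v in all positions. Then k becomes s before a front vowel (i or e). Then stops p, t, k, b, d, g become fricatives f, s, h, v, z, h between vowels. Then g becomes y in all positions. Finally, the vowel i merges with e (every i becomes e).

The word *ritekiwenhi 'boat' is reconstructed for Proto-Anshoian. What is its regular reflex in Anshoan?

Anshoan: *ritekiwenhi > ritekivenhi > ritesivenhi > risesivenhi > resesevenhe  (by unconditioned shift, palatalisation, intervocalic lenition, vowel merger)

resesevenhe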